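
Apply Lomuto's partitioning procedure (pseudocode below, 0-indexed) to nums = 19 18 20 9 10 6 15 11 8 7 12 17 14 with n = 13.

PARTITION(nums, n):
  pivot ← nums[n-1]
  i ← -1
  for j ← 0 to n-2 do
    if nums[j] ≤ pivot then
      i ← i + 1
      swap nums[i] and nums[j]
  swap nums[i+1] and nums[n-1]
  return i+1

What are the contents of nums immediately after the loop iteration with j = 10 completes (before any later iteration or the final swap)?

pivot=14, i=-1
j=0: 19>14, skip
j=1: 18>14, skip
j=2: 20>14, skip
j=3: 9≤14, i=0, swap(0,3) ⇒ 9 18 20 19 10 6 15 11 8 7 12 17 14
j=4: 10≤14, i=1, swap(1,4) ⇒ 9 10 20 19 18 6 15 11 8 7 12 17 14
j=5: 6≤14, i=2, swap(2,5) ⇒ 9 10 6 19 18 20 15 11 8 7 12 17 14
j=6: 15>14, skip
j=7: 11≤14, i=3, swap(3,7) ⇒ 9 10 6 11 18 20 15 19 8 7 12 17 14
j=8: 8≤14, i=4, swap(4,8) ⇒ 9 10 6 11 8 20 15 19 18 7 12 17 14
j=9: 7≤14, i=5, swap(5,9) ⇒ 9 10 6 11 8 7 15 19 18 20 12 17 14
j=10: 12≤14, i=6, swap(6,10) ⇒ 9 10 6 11 8 7 12 19 18 20 15 17 14
(after j=10) nums = 9 10 6 11 8 7 12 19 18 20 15 17 14

9 10 6 11 8 7 12 19 18 20 15 17 14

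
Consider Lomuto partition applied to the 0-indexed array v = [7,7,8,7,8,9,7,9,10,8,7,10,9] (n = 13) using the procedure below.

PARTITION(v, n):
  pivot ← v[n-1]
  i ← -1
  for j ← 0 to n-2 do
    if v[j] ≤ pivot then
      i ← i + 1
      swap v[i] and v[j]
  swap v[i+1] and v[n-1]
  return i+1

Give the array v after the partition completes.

[7,7,8,7,8,9,7,9,8,7,9,10,10]

pivot = v[12] = 9; i = -1
j=0: v[0]=7 ≤ 9 → i=0, swap v[0],v[0] (no change) → [7,7,8,7,8,9,7,9,10,8,7,10,9]
j=1: v[1]=7 ≤ 9 → i=1, swap v[1],v[1] (no change) → [7,7,8,7,8,9,7,9,10,8,7,10,9]
j=2: v[2]=8 ≤ 9 → i=2, swap v[2],v[2] (no change) → [7,7,8,7,8,9,7,9,10,8,7,10,9]
j=3: v[3]=7 ≤ 9 → i=3, swap v[3],v[3] (no change) → [7,7,8,7,8,9,7,9,10,8,7,10,9]
j=4: v[4]=8 ≤ 9 → i=4, swap v[4],v[4] (no change) → [7,7,8,7,8,9,7,9,10,8,7,10,9]
j=5: v[5]=9 ≤ 9 → i=5, swap v[5],v[5] (no change) → [7,7,8,7,8,9,7,9,10,8,7,10,9]
j=6: v[6]=7 ≤ 9 → i=6, swap v[6],v[6] (no change) → [7,7,8,7,8,9,7,9,10,8,7,10,9]
j=7: v[7]=9 ≤ 9 → i=7, swap v[7],v[7] (no change) → [7,7,8,7,8,9,7,9,10,8,7,10,9]
j=8: v[8]=10 > 9 → no swap
j=9: v[9]=8 ≤ 9 → i=8, swap v[8],v[9] → [7,7,8,7,8,9,7,9,8,10,7,10,9]
j=10: v[10]=7 ≤ 9 → i=9, swap v[9],v[10] → [7,7,8,7,8,9,7,9,8,7,10,10,9]
j=11: v[11]=10 > 9 → no swap
final swap v[10],v[12] → [7,7,8,7,8,9,7,9,8,7,9,10,10]; return 10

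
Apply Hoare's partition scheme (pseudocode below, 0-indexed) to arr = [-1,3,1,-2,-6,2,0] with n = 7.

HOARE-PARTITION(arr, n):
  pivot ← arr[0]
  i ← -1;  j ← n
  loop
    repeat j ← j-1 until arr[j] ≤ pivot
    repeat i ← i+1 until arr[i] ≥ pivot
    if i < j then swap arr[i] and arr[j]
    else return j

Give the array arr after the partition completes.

pivot = arr[0] = -1; i = -1, j = 7
j→4 (arr[4]=-6≤-1), i→0 (arr[0]=-1≥-1); i<j, swap → [-6,3,1,-2,-1,2,0]
j→3 (arr[3]=-2≤-1), i→1 (arr[1]=3≥-1); i<j, swap → [-6,-2,1,3,-1,2,0]
j→1, i→2; i≥j, return j=1. arr = [-6,-2,1,3,-1,2,0]

[-6,-2,1,3,-1,2,0]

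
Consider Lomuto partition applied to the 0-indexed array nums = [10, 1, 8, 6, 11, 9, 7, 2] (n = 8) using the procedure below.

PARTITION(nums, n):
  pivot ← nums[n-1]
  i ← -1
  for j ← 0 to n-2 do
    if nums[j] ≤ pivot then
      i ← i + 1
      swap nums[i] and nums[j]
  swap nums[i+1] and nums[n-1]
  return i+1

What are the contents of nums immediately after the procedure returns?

pivot=2, i=-1
j=0: 10>2, skip
j=1: 1≤2, i=0, swap(0,1) ⇒ [1, 10, 8, 6, 11, 9, 7, 2]
j=2: 8>2, skip
j=3: 6>2, skip
j=4: 11>2, skip
j=5: 9>2, skip
j=6: 7>2, skip
swap(1,7) ⇒ [1, 2, 8, 6, 11, 9, 7, 10]; return 1

[1, 2, 8, 6, 11, 9, 7, 10]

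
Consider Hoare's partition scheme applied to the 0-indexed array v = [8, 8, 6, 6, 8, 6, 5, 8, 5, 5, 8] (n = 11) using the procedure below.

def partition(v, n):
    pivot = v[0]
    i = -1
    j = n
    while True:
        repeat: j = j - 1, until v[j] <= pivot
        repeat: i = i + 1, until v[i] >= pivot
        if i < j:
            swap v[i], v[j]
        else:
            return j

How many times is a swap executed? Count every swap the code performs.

3

pivot = v[0] = 8; i = -1, j = 11
j→10 (v[10]=8≤8), i→0 (v[0]=8≥8); i<j, swap → [8, 8, 6, 6, 8, 6, 5, 8, 5, 5, 8]
j→9 (v[9]=5≤8), i→1 (v[1]=8≥8); i<j, swap → [8, 5, 6, 6, 8, 6, 5, 8, 5, 8, 8]
j→8 (v[8]=5≤8), i→4 (v[4]=8≥8); i<j, swap → [8, 5, 6, 6, 5, 6, 5, 8, 8, 8, 8]
j→7, i→7; i≥j, return j=7. v = [8, 5, 6, 6, 5, 6, 5, 8, 8, 8, 8]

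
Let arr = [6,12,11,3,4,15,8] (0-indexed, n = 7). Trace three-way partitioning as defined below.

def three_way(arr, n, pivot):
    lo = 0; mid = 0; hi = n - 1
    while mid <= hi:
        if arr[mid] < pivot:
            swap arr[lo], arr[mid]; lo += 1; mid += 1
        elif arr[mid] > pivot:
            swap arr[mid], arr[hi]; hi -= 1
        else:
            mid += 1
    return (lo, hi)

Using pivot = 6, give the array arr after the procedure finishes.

lo=0 mid=0 hi=6
6=6: mid=1
12>6: swap(1,6), hi=5 ⇒ [6,8,11,3,4,15,12]
8>6: swap(1,5), hi=4 ⇒ [6,15,11,3,4,8,12]
15>6: swap(1,4), hi=3 ⇒ [6,4,11,3,15,8,12]
4<6: swap(0,1), lo=1 mid=2 ⇒ [4,6,11,3,15,8,12]
11>6: swap(2,3), hi=2 ⇒ [4,6,3,11,15,8,12]
3<6: swap(1,2), lo=2 mid=3 ⇒ [4,3,6,11,15,8,12]
done. lo=2 hi=2; arr=[4,3,6,11,15,8,12]

[4,3,6,11,15,8,12]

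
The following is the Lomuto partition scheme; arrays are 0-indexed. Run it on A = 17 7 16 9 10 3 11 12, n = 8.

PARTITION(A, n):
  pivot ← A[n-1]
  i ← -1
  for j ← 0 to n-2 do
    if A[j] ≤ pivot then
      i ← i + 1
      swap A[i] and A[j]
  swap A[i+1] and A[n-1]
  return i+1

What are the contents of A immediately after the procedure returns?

7 9 10 3 11 12 16 17

pivot=12, i=-1
j=0: 17>12, skip
j=1: 7≤12, i=0, swap(0,1) ⇒ 7 17 16 9 10 3 11 12
j=2: 16>12, skip
j=3: 9≤12, i=1, swap(1,3) ⇒ 7 9 16 17 10 3 11 12
j=4: 10≤12, i=2, swap(2,4) ⇒ 7 9 10 17 16 3 11 12
j=5: 3≤12, i=3, swap(3,5) ⇒ 7 9 10 3 16 17 11 12
j=6: 11≤12, i=4, swap(4,6) ⇒ 7 9 10 3 11 17 16 12
swap(5,7) ⇒ 7 9 10 3 11 12 16 17; return 5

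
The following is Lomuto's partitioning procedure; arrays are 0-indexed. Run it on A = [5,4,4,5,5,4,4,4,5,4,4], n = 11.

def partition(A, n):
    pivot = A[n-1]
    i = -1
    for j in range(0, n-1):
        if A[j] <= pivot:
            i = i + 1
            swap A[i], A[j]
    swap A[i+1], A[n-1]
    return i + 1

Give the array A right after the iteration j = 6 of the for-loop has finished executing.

pivot = A[10] = 4; i = -1
j=0: A[0]=5 > 4 → no swap
j=1: A[1]=4 ≤ 4 → i=0, swap A[0],A[1] → [4,5,4,5,5,4,4,4,5,4,4]
j=2: A[2]=4 ≤ 4 → i=1, swap A[1],A[2] → [4,4,5,5,5,4,4,4,5,4,4]
j=3: A[3]=5 > 4 → no swap
j=4: A[4]=5 > 4 → no swap
j=5: A[5]=4 ≤ 4 → i=2, swap A[2],A[5] → [4,4,4,5,5,5,4,4,5,4,4]
j=6: A[6]=4 ≤ 4 → i=3, swap A[3],A[6] → [4,4,4,4,5,5,5,4,5,4,4]
(after j=6) A = [4,4,4,4,5,5,5,4,5,4,4]

[4,4,4,4,5,5,5,4,5,4,4]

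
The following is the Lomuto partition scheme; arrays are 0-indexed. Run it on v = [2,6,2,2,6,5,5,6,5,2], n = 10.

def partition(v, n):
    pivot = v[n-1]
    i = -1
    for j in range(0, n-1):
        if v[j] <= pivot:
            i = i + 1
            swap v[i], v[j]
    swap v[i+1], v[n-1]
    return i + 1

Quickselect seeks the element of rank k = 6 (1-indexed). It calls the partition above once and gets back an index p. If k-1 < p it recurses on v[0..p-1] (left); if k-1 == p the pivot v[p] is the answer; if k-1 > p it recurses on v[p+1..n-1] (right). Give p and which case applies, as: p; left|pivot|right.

pivot = v[9] = 2; i = -1
j=0: v[0]=2 ≤ 2 → i=0, swap v[0],v[0] (no change) → [2,6,2,2,6,5,5,6,5,2]
j=1: v[1]=6 > 2 → no swap
j=2: v[2]=2 ≤ 2 → i=1, swap v[1],v[2] → [2,2,6,2,6,5,5,6,5,2]
j=3: v[3]=2 ≤ 2 → i=2, swap v[2],v[3] → [2,2,2,6,6,5,5,6,5,2]
j=4: v[4]=6 > 2 → no swap
j=5: v[5]=5 > 2 → no swap
j=6: v[6]=5 > 2 → no swap
j=7: v[7]=6 > 2 → no swap
j=8: v[8]=5 > 2 → no swap
final swap v[3],v[9] → [2,2,2,2,6,5,5,6,5,6]; return 3
p = 3; k-1 = 5 > 3 ⇒ right

3; right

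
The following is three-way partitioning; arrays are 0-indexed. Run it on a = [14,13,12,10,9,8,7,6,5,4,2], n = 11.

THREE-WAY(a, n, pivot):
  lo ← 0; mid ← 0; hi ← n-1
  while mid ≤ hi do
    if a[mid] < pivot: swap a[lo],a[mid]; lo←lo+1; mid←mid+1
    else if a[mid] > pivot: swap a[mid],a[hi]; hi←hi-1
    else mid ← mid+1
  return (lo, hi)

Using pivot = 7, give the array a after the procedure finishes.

pivot = 7; lo=0, mid=0, hi=10
a[mid]=14>7: swap a[0],a[10]; hi=9 → [2,13,12,10,9,8,7,6,5,4,14]
a[mid]=2<7: swap a[0],a[0]; lo=1,mid=1 → [2,13,12,10,9,8,7,6,5,4,14]
a[mid]=13>7: swap a[1],a[9]; hi=8 → [2,4,12,10,9,8,7,6,5,13,14]
a[mid]=4<7: swap a[1],a[1]; lo=2,mid=2 → [2,4,12,10,9,8,7,6,5,13,14]
a[mid]=12>7: swap a[2],a[8]; hi=7 → [2,4,5,10,9,8,7,6,12,13,14]
a[mid]=5<7: swap a[2],a[2]; lo=3,mid=3 → [2,4,5,10,9,8,7,6,12,13,14]
a[mid]=10>7: swap a[3],a[7]; hi=6 → [2,4,5,6,9,8,7,10,12,13,14]
a[mid]=6<7: swap a[3],a[3]; lo=4,mid=4 → [2,4,5,6,9,8,7,10,12,13,14]
a[mid]=9>7: swap a[4],a[6]; hi=5 → [2,4,5,6,7,8,9,10,12,13,14]
a[mid]=7=7: mid=5
a[mid]=8>7: swap a[5],a[5]; hi=4 → [2,4,5,6,7,8,9,10,12,13,14]
end: lo=4, hi=4; a = [2,4,5,6,7,8,9,10,12,13,14]

[2,4,5,6,7,8,9,10,12,13,14]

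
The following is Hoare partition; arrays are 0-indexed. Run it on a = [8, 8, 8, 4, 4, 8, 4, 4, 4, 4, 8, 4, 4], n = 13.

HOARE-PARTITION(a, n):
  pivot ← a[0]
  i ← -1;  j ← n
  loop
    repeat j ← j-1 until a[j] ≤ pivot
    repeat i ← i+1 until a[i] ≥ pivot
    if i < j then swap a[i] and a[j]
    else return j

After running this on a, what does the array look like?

[4, 4, 8, 4, 4, 4, 4, 4, 4, 8, 8, 8, 8]

pivot=8
j stops at 12 (4), i stops at 0 (8); swap ⇒ [4, 8, 8, 4, 4, 8, 4, 4, 4, 4, 8, 4, 8]
j stops at 11 (4), i stops at 1 (8); swap ⇒ [4, 4, 8, 4, 4, 8, 4, 4, 4, 4, 8, 8, 8]
j stops at 10 (8), i stops at 2 (8); swap ⇒ [4, 4, 8, 4, 4, 8, 4, 4, 4, 4, 8, 8, 8]
j stops at 9 (4), i stops at 5 (8); swap ⇒ [4, 4, 8, 4, 4, 4, 4, 4, 4, 8, 8, 8, 8]
j stops at 8, i stops at 9; i≥j ⇒ return 8. a=[4, 4, 8, 4, 4, 4, 4, 4, 4, 8, 8, 8, 8]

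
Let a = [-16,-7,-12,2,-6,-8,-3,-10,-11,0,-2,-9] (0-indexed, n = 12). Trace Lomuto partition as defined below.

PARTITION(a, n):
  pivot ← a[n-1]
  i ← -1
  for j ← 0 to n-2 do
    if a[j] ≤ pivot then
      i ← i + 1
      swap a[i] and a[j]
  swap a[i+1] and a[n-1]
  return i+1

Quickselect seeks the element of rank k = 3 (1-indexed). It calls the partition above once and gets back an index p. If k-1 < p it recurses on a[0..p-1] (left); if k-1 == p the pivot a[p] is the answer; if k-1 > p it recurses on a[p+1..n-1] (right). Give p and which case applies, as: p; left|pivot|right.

4; left

pivot=-9, i=-1
j=0: -16≤-9, i=0, swap(0,0) ⇒ [-16,-7,-12,2,-6,-8,-3,-10,-11,0,-2,-9]
j=1: -7>-9, skip
j=2: -12≤-9, i=1, swap(1,2) ⇒ [-16,-12,-7,2,-6,-8,-3,-10,-11,0,-2,-9]
j=3: 2>-9, skip
j=4: -6>-9, skip
j=5: -8>-9, skip
j=6: -3>-9, skip
j=7: -10≤-9, i=2, swap(2,7) ⇒ [-16,-12,-10,2,-6,-8,-3,-7,-11,0,-2,-9]
j=8: -11≤-9, i=3, swap(3,8) ⇒ [-16,-12,-10,-11,-6,-8,-3,-7,2,0,-2,-9]
j=9: 0>-9, skip
j=10: -2>-9, skip
swap(4,11) ⇒ [-16,-12,-10,-11,-9,-8,-3,-7,2,0,-2,-6]; return 4
p = 4; k-1 = 2 < 4 ⇒ left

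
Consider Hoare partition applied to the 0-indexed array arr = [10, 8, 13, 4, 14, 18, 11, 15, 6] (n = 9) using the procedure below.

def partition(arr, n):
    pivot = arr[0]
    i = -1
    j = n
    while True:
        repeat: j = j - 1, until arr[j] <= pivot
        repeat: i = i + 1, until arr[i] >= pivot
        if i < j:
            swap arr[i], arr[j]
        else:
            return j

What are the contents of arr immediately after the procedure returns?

[6, 8, 4, 13, 14, 18, 11, 15, 10]

pivot = arr[0] = 10; i = -1, j = 9
j→8 (arr[8]=6≤10), i→0 (arr[0]=10≥10); i<j, swap → [6, 8, 13, 4, 14, 18, 11, 15, 10]
j→3 (arr[3]=4≤10), i→2 (arr[2]=13≥10); i<j, swap → [6, 8, 4, 13, 14, 18, 11, 15, 10]
j→2, i→3; i≥j, return j=2. arr = [6, 8, 4, 13, 14, 18, 11, 15, 10]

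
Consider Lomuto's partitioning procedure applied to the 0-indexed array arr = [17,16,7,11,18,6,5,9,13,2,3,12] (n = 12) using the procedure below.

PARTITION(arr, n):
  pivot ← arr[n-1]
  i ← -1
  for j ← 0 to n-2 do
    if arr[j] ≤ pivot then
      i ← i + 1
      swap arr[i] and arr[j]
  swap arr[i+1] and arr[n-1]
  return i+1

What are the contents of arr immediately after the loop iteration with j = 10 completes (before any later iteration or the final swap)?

[7,11,6,5,9,2,3,18,13,17,16,12]

pivot=12, i=-1
j=0: 17>12, skip
j=1: 16>12, skip
j=2: 7≤12, i=0, swap(0,2) ⇒ [7,16,17,11,18,6,5,9,13,2,3,12]
j=3: 11≤12, i=1, swap(1,3) ⇒ [7,11,17,16,18,6,5,9,13,2,3,12]
j=4: 18>12, skip
j=5: 6≤12, i=2, swap(2,5) ⇒ [7,11,6,16,18,17,5,9,13,2,3,12]
j=6: 5≤12, i=3, swap(3,6) ⇒ [7,11,6,5,18,17,16,9,13,2,3,12]
j=7: 9≤12, i=4, swap(4,7) ⇒ [7,11,6,5,9,17,16,18,13,2,3,12]
j=8: 13>12, skip
j=9: 2≤12, i=5, swap(5,9) ⇒ [7,11,6,5,9,2,16,18,13,17,3,12]
j=10: 3≤12, i=6, swap(6,10) ⇒ [7,11,6,5,9,2,3,18,13,17,16,12]
(after j=10) arr = [7,11,6,5,9,2,3,18,13,17,16,12]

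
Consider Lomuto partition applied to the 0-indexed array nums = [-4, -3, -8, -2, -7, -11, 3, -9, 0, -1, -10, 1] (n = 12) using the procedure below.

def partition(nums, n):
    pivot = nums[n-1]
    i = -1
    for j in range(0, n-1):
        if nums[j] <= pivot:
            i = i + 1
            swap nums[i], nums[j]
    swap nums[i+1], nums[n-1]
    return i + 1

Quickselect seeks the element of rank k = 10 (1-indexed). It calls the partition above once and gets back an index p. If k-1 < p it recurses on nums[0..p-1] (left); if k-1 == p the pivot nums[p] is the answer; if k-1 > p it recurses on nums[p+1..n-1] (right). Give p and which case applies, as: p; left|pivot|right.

10; left

pivot=1, i=-1
j=0: -4≤1, i=0, swap(0,0) ⇒ [-4, -3, -8, -2, -7, -11, 3, -9, 0, -1, -10, 1]
j=1: -3≤1, i=1, swap(1,1) ⇒ [-4, -3, -8, -2, -7, -11, 3, -9, 0, -1, -10, 1]
j=2: -8≤1, i=2, swap(2,2) ⇒ [-4, -3, -8, -2, -7, -11, 3, -9, 0, -1, -10, 1]
j=3: -2≤1, i=3, swap(3,3) ⇒ [-4, -3, -8, -2, -7, -11, 3, -9, 0, -1, -10, 1]
j=4: -7≤1, i=4, swap(4,4) ⇒ [-4, -3, -8, -2, -7, -11, 3, -9, 0, -1, -10, 1]
j=5: -11≤1, i=5, swap(5,5) ⇒ [-4, -3, -8, -2, -7, -11, 3, -9, 0, -1, -10, 1]
j=6: 3>1, skip
j=7: -9≤1, i=6, swap(6,7) ⇒ [-4, -3, -8, -2, -7, -11, -9, 3, 0, -1, -10, 1]
j=8: 0≤1, i=7, swap(7,8) ⇒ [-4, -3, -8, -2, -7, -11, -9, 0, 3, -1, -10, 1]
j=9: -1≤1, i=8, swap(8,9) ⇒ [-4, -3, -8, -2, -7, -11, -9, 0, -1, 3, -10, 1]
j=10: -10≤1, i=9, swap(9,10) ⇒ [-4, -3, -8, -2, -7, -11, -9, 0, -1, -10, 3, 1]
swap(10,11) ⇒ [-4, -3, -8, -2, -7, -11, -9, 0, -1, -10, 1, 3]; return 10
p = 10; k-1 = 9 < 10 ⇒ left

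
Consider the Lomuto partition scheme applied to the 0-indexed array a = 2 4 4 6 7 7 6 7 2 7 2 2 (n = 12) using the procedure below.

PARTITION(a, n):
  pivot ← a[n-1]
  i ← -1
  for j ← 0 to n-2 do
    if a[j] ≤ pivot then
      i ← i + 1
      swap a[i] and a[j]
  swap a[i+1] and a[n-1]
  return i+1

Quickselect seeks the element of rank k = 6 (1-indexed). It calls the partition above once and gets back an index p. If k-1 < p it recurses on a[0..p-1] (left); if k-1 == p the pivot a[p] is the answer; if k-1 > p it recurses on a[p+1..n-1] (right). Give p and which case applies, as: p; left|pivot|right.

3; right

pivot = a[11] = 2; i = -1
j=0: a[0]=2 ≤ 2 → i=0, swap a[0],a[0] (no change) → 2 4 4 6 7 7 6 7 2 7 2 2
j=1: a[1]=4 > 2 → no swap
j=2: a[2]=4 > 2 → no swap
j=3: a[3]=6 > 2 → no swap
j=4: a[4]=7 > 2 → no swap
j=5: a[5]=7 > 2 → no swap
j=6: a[6]=6 > 2 → no swap
j=7: a[7]=7 > 2 → no swap
j=8: a[8]=2 ≤ 2 → i=1, swap a[1],a[8] → 2 2 4 6 7 7 6 7 4 7 2 2
j=9: a[9]=7 > 2 → no swap
j=10: a[10]=2 ≤ 2 → i=2, swap a[2],a[10] → 2 2 2 6 7 7 6 7 4 7 4 2
final swap a[3],a[11] → 2 2 2 2 7 7 6 7 4 7 4 6; return 3
p = 3; k-1 = 5 > 3 ⇒ right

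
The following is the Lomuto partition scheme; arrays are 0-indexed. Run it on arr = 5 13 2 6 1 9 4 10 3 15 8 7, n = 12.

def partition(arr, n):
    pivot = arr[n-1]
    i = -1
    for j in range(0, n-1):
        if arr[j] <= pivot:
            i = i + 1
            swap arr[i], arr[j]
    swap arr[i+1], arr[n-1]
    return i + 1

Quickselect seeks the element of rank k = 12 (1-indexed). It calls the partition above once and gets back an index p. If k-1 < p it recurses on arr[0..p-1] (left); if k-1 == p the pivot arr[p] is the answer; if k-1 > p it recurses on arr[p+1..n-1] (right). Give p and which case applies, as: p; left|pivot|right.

pivot = arr[11] = 7; i = -1
j=0: arr[0]=5 ≤ 7 → i=0, swap arr[0],arr[0] (no change) → 5 13 2 6 1 9 4 10 3 15 8 7
j=1: arr[1]=13 > 7 → no swap
j=2: arr[2]=2 ≤ 7 → i=1, swap arr[1],arr[2] → 5 2 13 6 1 9 4 10 3 15 8 7
j=3: arr[3]=6 ≤ 7 → i=2, swap arr[2],arr[3] → 5 2 6 13 1 9 4 10 3 15 8 7
j=4: arr[4]=1 ≤ 7 → i=3, swap arr[3],arr[4] → 5 2 6 1 13 9 4 10 3 15 8 7
j=5: arr[5]=9 > 7 → no swap
j=6: arr[6]=4 ≤ 7 → i=4, swap arr[4],arr[6] → 5 2 6 1 4 9 13 10 3 15 8 7
j=7: arr[7]=10 > 7 → no swap
j=8: arr[8]=3 ≤ 7 → i=5, swap arr[5],arr[8] → 5 2 6 1 4 3 13 10 9 15 8 7
j=9: arr[9]=15 > 7 → no swap
j=10: arr[10]=8 > 7 → no swap
final swap arr[6],arr[11] → 5 2 6 1 4 3 7 10 9 15 8 13; return 6
p = 6; k-1 = 11 > 6 ⇒ right

6; right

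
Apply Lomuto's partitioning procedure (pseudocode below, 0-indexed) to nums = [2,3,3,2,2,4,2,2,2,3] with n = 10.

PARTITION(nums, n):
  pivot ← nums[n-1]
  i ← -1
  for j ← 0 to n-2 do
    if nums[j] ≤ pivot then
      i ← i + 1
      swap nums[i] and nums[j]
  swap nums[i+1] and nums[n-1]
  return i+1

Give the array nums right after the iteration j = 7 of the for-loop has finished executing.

[2,3,3,2,2,2,2,4,2,3]

pivot=3, i=-1
j=0: 2≤3, i=0, swap(0,0) ⇒ [2,3,3,2,2,4,2,2,2,3]
j=1: 3≤3, i=1, swap(1,1) ⇒ [2,3,3,2,2,4,2,2,2,3]
j=2: 3≤3, i=2, swap(2,2) ⇒ [2,3,3,2,2,4,2,2,2,3]
j=3: 2≤3, i=3, swap(3,3) ⇒ [2,3,3,2,2,4,2,2,2,3]
j=4: 2≤3, i=4, swap(4,4) ⇒ [2,3,3,2,2,4,2,2,2,3]
j=5: 4>3, skip
j=6: 2≤3, i=5, swap(5,6) ⇒ [2,3,3,2,2,2,4,2,2,3]
j=7: 2≤3, i=6, swap(6,7) ⇒ [2,3,3,2,2,2,2,4,2,3]
(after j=7) nums = [2,3,3,2,2,2,2,4,2,3]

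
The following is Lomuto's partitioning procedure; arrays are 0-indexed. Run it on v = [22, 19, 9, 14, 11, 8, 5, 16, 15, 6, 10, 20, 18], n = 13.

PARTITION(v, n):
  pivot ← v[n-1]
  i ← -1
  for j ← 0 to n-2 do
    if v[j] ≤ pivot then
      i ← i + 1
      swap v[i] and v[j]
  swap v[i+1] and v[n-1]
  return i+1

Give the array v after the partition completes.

[9, 14, 11, 8, 5, 16, 15, 6, 10, 18, 22, 20, 19]

pivot=18, i=-1
j=0: 22>18, skip
j=1: 19>18, skip
j=2: 9≤18, i=0, swap(0,2) ⇒ [9, 19, 22, 14, 11, 8, 5, 16, 15, 6, 10, 20, 18]
j=3: 14≤18, i=1, swap(1,3) ⇒ [9, 14, 22, 19, 11, 8, 5, 16, 15, 6, 10, 20, 18]
j=4: 11≤18, i=2, swap(2,4) ⇒ [9, 14, 11, 19, 22, 8, 5, 16, 15, 6, 10, 20, 18]
j=5: 8≤18, i=3, swap(3,5) ⇒ [9, 14, 11, 8, 22, 19, 5, 16, 15, 6, 10, 20, 18]
j=6: 5≤18, i=4, swap(4,6) ⇒ [9, 14, 11, 8, 5, 19, 22, 16, 15, 6, 10, 20, 18]
j=7: 16≤18, i=5, swap(5,7) ⇒ [9, 14, 11, 8, 5, 16, 22, 19, 15, 6, 10, 20, 18]
j=8: 15≤18, i=6, swap(6,8) ⇒ [9, 14, 11, 8, 5, 16, 15, 19, 22, 6, 10, 20, 18]
j=9: 6≤18, i=7, swap(7,9) ⇒ [9, 14, 11, 8, 5, 16, 15, 6, 22, 19, 10, 20, 18]
j=10: 10≤18, i=8, swap(8,10) ⇒ [9, 14, 11, 8, 5, 16, 15, 6, 10, 19, 22, 20, 18]
j=11: 20>18, skip
swap(9,12) ⇒ [9, 14, 11, 8, 5, 16, 15, 6, 10, 18, 22, 20, 19]; return 9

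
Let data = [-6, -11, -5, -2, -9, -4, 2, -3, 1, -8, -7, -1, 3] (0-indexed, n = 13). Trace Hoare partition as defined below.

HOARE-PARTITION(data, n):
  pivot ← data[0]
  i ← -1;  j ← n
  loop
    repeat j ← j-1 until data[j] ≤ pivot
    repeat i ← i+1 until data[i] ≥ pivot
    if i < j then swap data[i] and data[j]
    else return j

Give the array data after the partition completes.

pivot = data[0] = -6; i = -1, j = 13
j→10 (data[10]=-7≤-6), i→0 (data[0]=-6≥-6); i<j, swap → [-7, -11, -5, -2, -9, -4, 2, -3, 1, -8, -6, -1, 3]
j→9 (data[9]=-8≤-6), i→2 (data[2]=-5≥-6); i<j, swap → [-7, -11, -8, -2, -9, -4, 2, -3, 1, -5, -6, -1, 3]
j→4 (data[4]=-9≤-6), i→3 (data[3]=-2≥-6); i<j, swap → [-7, -11, -8, -9, -2, -4, 2, -3, 1, -5, -6, -1, 3]
j→3, i→4; i≥j, return j=3. data = [-7, -11, -8, -9, -2, -4, 2, -3, 1, -5, -6, -1, 3]

[-7, -11, -8, -9, -2, -4, 2, -3, 1, -5, -6, -1, 3]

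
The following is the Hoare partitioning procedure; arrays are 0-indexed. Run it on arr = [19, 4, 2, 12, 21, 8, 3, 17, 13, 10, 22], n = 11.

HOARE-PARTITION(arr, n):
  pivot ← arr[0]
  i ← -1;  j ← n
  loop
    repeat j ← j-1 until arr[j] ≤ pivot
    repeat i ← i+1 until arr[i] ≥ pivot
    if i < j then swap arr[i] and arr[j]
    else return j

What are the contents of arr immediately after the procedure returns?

[10, 4, 2, 12, 13, 8, 3, 17, 21, 19, 22]

pivot = arr[0] = 19; i = -1, j = 11
j→9 (arr[9]=10≤19), i→0 (arr[0]=19≥19); i<j, swap → [10, 4, 2, 12, 21, 8, 3, 17, 13, 19, 22]
j→8 (arr[8]=13≤19), i→4 (arr[4]=21≥19); i<j, swap → [10, 4, 2, 12, 13, 8, 3, 17, 21, 19, 22]
j→7, i→8; i≥j, return j=7. arr = [10, 4, 2, 12, 13, 8, 3, 17, 21, 19, 22]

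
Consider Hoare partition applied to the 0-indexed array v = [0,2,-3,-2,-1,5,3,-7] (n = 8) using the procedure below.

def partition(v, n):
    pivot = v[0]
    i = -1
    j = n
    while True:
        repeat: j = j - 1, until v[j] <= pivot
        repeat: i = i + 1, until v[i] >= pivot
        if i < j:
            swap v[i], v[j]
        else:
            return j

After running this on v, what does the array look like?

pivot=0
j stops at 7 (-7), i stops at 0 (0); swap ⇒ [-7,2,-3,-2,-1,5,3,0]
j stops at 4 (-1), i stops at 1 (2); swap ⇒ [-7,-1,-3,-2,2,5,3,0]
j stops at 3, i stops at 4; i≥j ⇒ return 3. v=[-7,-1,-3,-2,2,5,3,0]

[-7,-1,-3,-2,2,5,3,0]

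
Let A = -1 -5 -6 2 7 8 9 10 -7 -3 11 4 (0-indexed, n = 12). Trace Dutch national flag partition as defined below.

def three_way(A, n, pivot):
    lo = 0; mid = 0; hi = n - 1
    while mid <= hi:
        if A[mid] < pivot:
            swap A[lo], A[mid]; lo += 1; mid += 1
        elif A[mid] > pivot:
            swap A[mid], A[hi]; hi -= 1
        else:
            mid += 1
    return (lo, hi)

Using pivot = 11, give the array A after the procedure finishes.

-1 -5 -6 2 7 8 9 10 -7 -3 4 11

pivot = 11; lo=0, mid=0, hi=11
A[mid]=-1<11: swap A[0],A[0]; lo=1,mid=1 → -1 -5 -6 2 7 8 9 10 -7 -3 11 4
A[mid]=-5<11: swap A[1],A[1]; lo=2,mid=2 → -1 -5 -6 2 7 8 9 10 -7 -3 11 4
A[mid]=-6<11: swap A[2],A[2]; lo=3,mid=3 → -1 -5 -6 2 7 8 9 10 -7 -3 11 4
A[mid]=2<11: swap A[3],A[3]; lo=4,mid=4 → -1 -5 -6 2 7 8 9 10 -7 -3 11 4
A[mid]=7<11: swap A[4],A[4]; lo=5,mid=5 → -1 -5 -6 2 7 8 9 10 -7 -3 11 4
A[mid]=8<11: swap A[5],A[5]; lo=6,mid=6 → -1 -5 -6 2 7 8 9 10 -7 -3 11 4
A[mid]=9<11: swap A[6],A[6]; lo=7,mid=7 → -1 -5 -6 2 7 8 9 10 -7 -3 11 4
A[mid]=10<11: swap A[7],A[7]; lo=8,mid=8 → -1 -5 -6 2 7 8 9 10 -7 -3 11 4
A[mid]=-7<11: swap A[8],A[8]; lo=9,mid=9 → -1 -5 -6 2 7 8 9 10 -7 -3 11 4
A[mid]=-3<11: swap A[9],A[9]; lo=10,mid=10 → -1 -5 -6 2 7 8 9 10 -7 -3 11 4
A[mid]=11=11: mid=11
A[mid]=4<11: swap A[10],A[11]; lo=11,mid=12 → -1 -5 -6 2 7 8 9 10 -7 -3 4 11
end: lo=11, hi=11; A = -1 -5 -6 2 7 8 9 10 -7 -3 4 11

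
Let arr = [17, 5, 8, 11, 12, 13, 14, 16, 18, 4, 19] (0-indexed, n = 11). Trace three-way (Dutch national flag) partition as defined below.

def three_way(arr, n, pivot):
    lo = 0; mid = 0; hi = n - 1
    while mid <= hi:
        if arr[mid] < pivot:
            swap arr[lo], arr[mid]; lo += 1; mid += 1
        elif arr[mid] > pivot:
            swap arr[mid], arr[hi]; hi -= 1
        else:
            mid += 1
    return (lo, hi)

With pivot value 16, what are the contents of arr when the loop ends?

pivot = 16; lo=0, mid=0, hi=10
arr[mid]=17>16: swap arr[0],arr[10]; hi=9 → [19, 5, 8, 11, 12, 13, 14, 16, 18, 4, 17]
arr[mid]=19>16: swap arr[0],arr[9]; hi=8 → [4, 5, 8, 11, 12, 13, 14, 16, 18, 19, 17]
arr[mid]=4<16: swap arr[0],arr[0]; lo=1,mid=1 → [4, 5, 8, 11, 12, 13, 14, 16, 18, 19, 17]
arr[mid]=5<16: swap arr[1],arr[1]; lo=2,mid=2 → [4, 5, 8, 11, 12, 13, 14, 16, 18, 19, 17]
arr[mid]=8<16: swap arr[2],arr[2]; lo=3,mid=3 → [4, 5, 8, 11, 12, 13, 14, 16, 18, 19, 17]
arr[mid]=11<16: swap arr[3],arr[3]; lo=4,mid=4 → [4, 5, 8, 11, 12, 13, 14, 16, 18, 19, 17]
arr[mid]=12<16: swap arr[4],arr[4]; lo=5,mid=5 → [4, 5, 8, 11, 12, 13, 14, 16, 18, 19, 17]
arr[mid]=13<16: swap arr[5],arr[5]; lo=6,mid=6 → [4, 5, 8, 11, 12, 13, 14, 16, 18, 19, 17]
arr[mid]=14<16: swap arr[6],arr[6]; lo=7,mid=7 → [4, 5, 8, 11, 12, 13, 14, 16, 18, 19, 17]
arr[mid]=16=16: mid=8
arr[mid]=18>16: swap arr[8],arr[8]; hi=7 → [4, 5, 8, 11, 12, 13, 14, 16, 18, 19, 17]
end: lo=7, hi=7; arr = [4, 5, 8, 11, 12, 13, 14, 16, 18, 19, 17]

[4, 5, 8, 11, 12, 13, 14, 16, 18, 19, 17]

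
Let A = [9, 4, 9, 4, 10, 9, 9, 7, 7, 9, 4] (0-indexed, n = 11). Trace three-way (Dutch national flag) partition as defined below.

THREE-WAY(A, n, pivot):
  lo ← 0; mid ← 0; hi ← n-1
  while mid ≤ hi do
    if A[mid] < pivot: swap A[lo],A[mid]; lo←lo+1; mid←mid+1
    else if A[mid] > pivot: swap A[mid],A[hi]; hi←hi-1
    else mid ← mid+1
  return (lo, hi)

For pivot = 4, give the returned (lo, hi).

(0, 2)

pivot = 4; lo=0, mid=0, hi=10
A[mid]=9>4: swap A[0],A[10]; hi=9 → [4, 4, 9, 4, 10, 9, 9, 7, 7, 9, 9]
A[mid]=4=4: mid=1
A[mid]=4=4: mid=2
A[mid]=9>4: swap A[2],A[9]; hi=8 → [4, 4, 9, 4, 10, 9, 9, 7, 7, 9, 9]
A[mid]=9>4: swap A[2],A[8]; hi=7 → [4, 4, 7, 4, 10, 9, 9, 7, 9, 9, 9]
A[mid]=7>4: swap A[2],A[7]; hi=6 → [4, 4, 7, 4, 10, 9, 9, 7, 9, 9, 9]
A[mid]=7>4: swap A[2],A[6]; hi=5 → [4, 4, 9, 4, 10, 9, 7, 7, 9, 9, 9]
A[mid]=9>4: swap A[2],A[5]; hi=4 → [4, 4, 9, 4, 10, 9, 7, 7, 9, 9, 9]
A[mid]=9>4: swap A[2],A[4]; hi=3 → [4, 4, 10, 4, 9, 9, 7, 7, 9, 9, 9]
A[mid]=10>4: swap A[2],A[3]; hi=2 → [4, 4, 4, 10, 9, 9, 7, 7, 9, 9, 9]
A[mid]=4=4: mid=3
end: lo=0, hi=2; A = [4, 4, 4, 10, 9, 9, 7, 7, 9, 9, 9]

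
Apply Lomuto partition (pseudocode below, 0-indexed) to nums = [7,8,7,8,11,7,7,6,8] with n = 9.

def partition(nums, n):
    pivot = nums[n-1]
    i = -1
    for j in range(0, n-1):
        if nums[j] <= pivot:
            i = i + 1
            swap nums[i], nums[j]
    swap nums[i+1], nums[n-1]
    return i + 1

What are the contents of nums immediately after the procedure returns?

pivot = nums[8] = 8; i = -1
j=0: nums[0]=7 ≤ 8 → i=0, swap nums[0],nums[0] (no change) → [7,8,7,8,11,7,7,6,8]
j=1: nums[1]=8 ≤ 8 → i=1, swap nums[1],nums[1] (no change) → [7,8,7,8,11,7,7,6,8]
j=2: nums[2]=7 ≤ 8 → i=2, swap nums[2],nums[2] (no change) → [7,8,7,8,11,7,7,6,8]
j=3: nums[3]=8 ≤ 8 → i=3, swap nums[3],nums[3] (no change) → [7,8,7,8,11,7,7,6,8]
j=4: nums[4]=11 > 8 → no swap
j=5: nums[5]=7 ≤ 8 → i=4, swap nums[4],nums[5] → [7,8,7,8,7,11,7,6,8]
j=6: nums[6]=7 ≤ 8 → i=5, swap nums[5],nums[6] → [7,8,7,8,7,7,11,6,8]
j=7: nums[7]=6 ≤ 8 → i=6, swap nums[6],nums[7] → [7,8,7,8,7,7,6,11,8]
final swap nums[7],nums[8] → [7,8,7,8,7,7,6,8,11]; return 7

[7,8,7,8,7,7,6,8,11]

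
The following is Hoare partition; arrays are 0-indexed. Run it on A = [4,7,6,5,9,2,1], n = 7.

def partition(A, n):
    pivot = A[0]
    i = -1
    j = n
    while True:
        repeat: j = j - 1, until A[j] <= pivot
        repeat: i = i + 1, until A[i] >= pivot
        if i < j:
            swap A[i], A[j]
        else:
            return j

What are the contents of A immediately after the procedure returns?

[1,2,6,5,9,7,4]

pivot=4
j stops at 6 (1), i stops at 0 (4); swap ⇒ [1,7,6,5,9,2,4]
j stops at 5 (2), i stops at 1 (7); swap ⇒ [1,2,6,5,9,7,4]
j stops at 1, i stops at 2; i≥j ⇒ return 1. A=[1,2,6,5,9,7,4]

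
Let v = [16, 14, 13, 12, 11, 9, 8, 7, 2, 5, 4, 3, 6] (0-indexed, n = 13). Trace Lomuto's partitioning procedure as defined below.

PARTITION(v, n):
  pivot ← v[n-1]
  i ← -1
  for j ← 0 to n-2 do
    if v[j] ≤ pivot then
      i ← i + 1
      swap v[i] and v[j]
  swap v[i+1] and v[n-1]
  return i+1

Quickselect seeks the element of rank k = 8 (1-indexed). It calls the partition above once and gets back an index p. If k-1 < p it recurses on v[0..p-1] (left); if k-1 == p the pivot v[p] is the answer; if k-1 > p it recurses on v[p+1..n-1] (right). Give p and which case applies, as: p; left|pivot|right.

4; right

pivot = v[12] = 6; i = -1
j=0: v[0]=16 > 6 → no swap
j=1: v[1]=14 > 6 → no swap
j=2: v[2]=13 > 6 → no swap
j=3: v[3]=12 > 6 → no swap
j=4: v[4]=11 > 6 → no swap
j=5: v[5]=9 > 6 → no swap
j=6: v[6]=8 > 6 → no swap
j=7: v[7]=7 > 6 → no swap
j=8: v[8]=2 ≤ 6 → i=0, swap v[0],v[8] → [2, 14, 13, 12, 11, 9, 8, 7, 16, 5, 4, 3, 6]
j=9: v[9]=5 ≤ 6 → i=1, swap v[1],v[9] → [2, 5, 13, 12, 11, 9, 8, 7, 16, 14, 4, 3, 6]
j=10: v[10]=4 ≤ 6 → i=2, swap v[2],v[10] → [2, 5, 4, 12, 11, 9, 8, 7, 16, 14, 13, 3, 6]
j=11: v[11]=3 ≤ 6 → i=3, swap v[3],v[11] → [2, 5, 4, 3, 11, 9, 8, 7, 16, 14, 13, 12, 6]
final swap v[4],v[12] → [2, 5, 4, 3, 6, 9, 8, 7, 16, 14, 13, 12, 11]; return 4
p = 4; k-1 = 7 > 4 ⇒ right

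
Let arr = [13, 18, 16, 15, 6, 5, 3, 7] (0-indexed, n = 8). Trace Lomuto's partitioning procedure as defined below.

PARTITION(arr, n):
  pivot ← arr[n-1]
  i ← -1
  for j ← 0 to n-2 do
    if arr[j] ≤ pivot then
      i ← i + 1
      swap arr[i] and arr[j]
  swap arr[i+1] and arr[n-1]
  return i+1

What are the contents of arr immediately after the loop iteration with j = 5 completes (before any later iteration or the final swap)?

[6, 5, 16, 15, 13, 18, 3, 7]

pivot=7, i=-1
j=0: 13>7, skip
j=1: 18>7, skip
j=2: 16>7, skip
j=3: 15>7, skip
j=4: 6≤7, i=0, swap(0,4) ⇒ [6, 18, 16, 15, 13, 5, 3, 7]
j=5: 5≤7, i=1, swap(1,5) ⇒ [6, 5, 16, 15, 13, 18, 3, 7]
(after j=5) arr = [6, 5, 16, 15, 13, 18, 3, 7]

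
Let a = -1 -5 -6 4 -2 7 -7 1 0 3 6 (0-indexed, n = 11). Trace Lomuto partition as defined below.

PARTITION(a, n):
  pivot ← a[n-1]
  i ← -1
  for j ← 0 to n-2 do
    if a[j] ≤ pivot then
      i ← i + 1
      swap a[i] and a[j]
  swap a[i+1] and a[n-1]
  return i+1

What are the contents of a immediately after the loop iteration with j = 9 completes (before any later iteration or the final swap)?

pivot = a[10] = 6; i = -1
j=0: a[0]=-1 ≤ 6 → i=0, swap a[0],a[0] (no change) → -1 -5 -6 4 -2 7 -7 1 0 3 6
j=1: a[1]=-5 ≤ 6 → i=1, swap a[1],a[1] (no change) → -1 -5 -6 4 -2 7 -7 1 0 3 6
j=2: a[2]=-6 ≤ 6 → i=2, swap a[2],a[2] (no change) → -1 -5 -6 4 -2 7 -7 1 0 3 6
j=3: a[3]=4 ≤ 6 → i=3, swap a[3],a[3] (no change) → -1 -5 -6 4 -2 7 -7 1 0 3 6
j=4: a[4]=-2 ≤ 6 → i=4, swap a[4],a[4] (no change) → -1 -5 -6 4 -2 7 -7 1 0 3 6
j=5: a[5]=7 > 6 → no swap
j=6: a[6]=-7 ≤ 6 → i=5, swap a[5],a[6] → -1 -5 -6 4 -2 -7 7 1 0 3 6
j=7: a[7]=1 ≤ 6 → i=6, swap a[6],a[7] → -1 -5 -6 4 -2 -7 1 7 0 3 6
j=8: a[8]=0 ≤ 6 → i=7, swap a[7],a[8] → -1 -5 -6 4 -2 -7 1 0 7 3 6
j=9: a[9]=3 ≤ 6 → i=8, swap a[8],a[9] → -1 -5 -6 4 -2 -7 1 0 3 7 6
(after j=9) a = -1 -5 -6 4 -2 -7 1 0 3 7 6

-1 -5 -6 4 -2 -7 1 0 3 7 6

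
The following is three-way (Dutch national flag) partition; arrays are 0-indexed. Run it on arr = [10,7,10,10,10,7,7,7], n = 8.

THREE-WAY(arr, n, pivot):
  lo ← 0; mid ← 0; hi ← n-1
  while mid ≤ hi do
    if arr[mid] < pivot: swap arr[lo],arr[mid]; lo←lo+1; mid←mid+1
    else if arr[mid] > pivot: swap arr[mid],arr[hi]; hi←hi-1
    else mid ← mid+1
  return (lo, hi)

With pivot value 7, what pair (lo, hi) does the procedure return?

(0, 3)

pivot = 7; lo=0, mid=0, hi=7
arr[mid]=10>7: swap arr[0],arr[7]; hi=6 → [7,7,10,10,10,7,7,10]
arr[mid]=7=7: mid=1
arr[mid]=7=7: mid=2
arr[mid]=10>7: swap arr[2],arr[6]; hi=5 → [7,7,7,10,10,7,10,10]
arr[mid]=7=7: mid=3
arr[mid]=10>7: swap arr[3],arr[5]; hi=4 → [7,7,7,7,10,10,10,10]
arr[mid]=7=7: mid=4
arr[mid]=10>7: swap arr[4],arr[4]; hi=3 → [7,7,7,7,10,10,10,10]
end: lo=0, hi=3; arr = [7,7,7,7,10,10,10,10]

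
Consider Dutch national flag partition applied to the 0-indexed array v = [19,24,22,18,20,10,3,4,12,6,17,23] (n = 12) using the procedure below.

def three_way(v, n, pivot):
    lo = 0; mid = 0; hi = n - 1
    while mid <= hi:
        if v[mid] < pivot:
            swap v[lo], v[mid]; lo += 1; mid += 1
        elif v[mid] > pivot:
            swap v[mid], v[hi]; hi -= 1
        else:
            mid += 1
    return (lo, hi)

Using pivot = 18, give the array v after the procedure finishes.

lo=0 mid=0 hi=11
19>18: swap(0,11), hi=10 ⇒ [23,24,22,18,20,10,3,4,12,6,17,19]
23>18: swap(0,10), hi=9 ⇒ [17,24,22,18,20,10,3,4,12,6,23,19]
17<18: swap(0,0), lo=1 mid=1 ⇒ [17,24,22,18,20,10,3,4,12,6,23,19]
24>18: swap(1,9), hi=8 ⇒ [17,6,22,18,20,10,3,4,12,24,23,19]
6<18: swap(1,1), lo=2 mid=2 ⇒ [17,6,22,18,20,10,3,4,12,24,23,19]
22>18: swap(2,8), hi=7 ⇒ [17,6,12,18,20,10,3,4,22,24,23,19]
12<18: swap(2,2), lo=3 mid=3 ⇒ [17,6,12,18,20,10,3,4,22,24,23,19]
18=18: mid=4
20>18: swap(4,7), hi=6 ⇒ [17,6,12,18,4,10,3,20,22,24,23,19]
4<18: swap(3,4), lo=4 mid=5 ⇒ [17,6,12,4,18,10,3,20,22,24,23,19]
10<18: swap(4,5), lo=5 mid=6 ⇒ [17,6,12,4,10,18,3,20,22,24,23,19]
3<18: swap(5,6), lo=6 mid=7 ⇒ [17,6,12,4,10,3,18,20,22,24,23,19]
done. lo=6 hi=6; v=[17,6,12,4,10,3,18,20,22,24,23,19]

[17,6,12,4,10,3,18,20,22,24,23,19]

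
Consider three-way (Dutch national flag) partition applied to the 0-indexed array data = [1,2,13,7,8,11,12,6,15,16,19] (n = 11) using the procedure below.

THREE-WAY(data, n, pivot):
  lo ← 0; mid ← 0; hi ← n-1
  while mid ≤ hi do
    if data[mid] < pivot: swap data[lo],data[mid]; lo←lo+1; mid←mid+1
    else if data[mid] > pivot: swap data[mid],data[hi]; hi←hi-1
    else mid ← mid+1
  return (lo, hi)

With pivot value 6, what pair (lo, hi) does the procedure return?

lo=0 mid=0 hi=10
1<6: swap(0,0), lo=1 mid=1 ⇒ [1,2,13,7,8,11,12,6,15,16,19]
2<6: swap(1,1), lo=2 mid=2 ⇒ [1,2,13,7,8,11,12,6,15,16,19]
13>6: swap(2,10), hi=9 ⇒ [1,2,19,7,8,11,12,6,15,16,13]
19>6: swap(2,9), hi=8 ⇒ [1,2,16,7,8,11,12,6,15,19,13]
16>6: swap(2,8), hi=7 ⇒ [1,2,15,7,8,11,12,6,16,19,13]
15>6: swap(2,7), hi=6 ⇒ [1,2,6,7,8,11,12,15,16,19,13]
6=6: mid=3
7>6: swap(3,6), hi=5 ⇒ [1,2,6,12,8,11,7,15,16,19,13]
12>6: swap(3,5), hi=4 ⇒ [1,2,6,11,8,12,7,15,16,19,13]
11>6: swap(3,4), hi=3 ⇒ [1,2,6,8,11,12,7,15,16,19,13]
8>6: swap(3,3), hi=2 ⇒ [1,2,6,8,11,12,7,15,16,19,13]
done. lo=2 hi=2; data=[1,2,6,8,11,12,7,15,16,19,13]

(2, 2)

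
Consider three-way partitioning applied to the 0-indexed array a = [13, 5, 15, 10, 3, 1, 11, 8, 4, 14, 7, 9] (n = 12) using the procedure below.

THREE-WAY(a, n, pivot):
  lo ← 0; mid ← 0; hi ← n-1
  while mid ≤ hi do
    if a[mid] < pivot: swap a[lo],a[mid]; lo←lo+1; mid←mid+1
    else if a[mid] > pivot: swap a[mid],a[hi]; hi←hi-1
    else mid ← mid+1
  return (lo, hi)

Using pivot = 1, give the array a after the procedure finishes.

pivot = 1; lo=0, mid=0, hi=11
a[mid]=13>1: swap a[0],a[11]; hi=10 → [9, 5, 15, 10, 3, 1, 11, 8, 4, 14, 7, 13]
a[mid]=9>1: swap a[0],a[10]; hi=9 → [7, 5, 15, 10, 3, 1, 11, 8, 4, 14, 9, 13]
a[mid]=7>1: swap a[0],a[9]; hi=8 → [14, 5, 15, 10, 3, 1, 11, 8, 4, 7, 9, 13]
a[mid]=14>1: swap a[0],a[8]; hi=7 → [4, 5, 15, 10, 3, 1, 11, 8, 14, 7, 9, 13]
a[mid]=4>1: swap a[0],a[7]; hi=6 → [8, 5, 15, 10, 3, 1, 11, 4, 14, 7, 9, 13]
a[mid]=8>1: swap a[0],a[6]; hi=5 → [11, 5, 15, 10, 3, 1, 8, 4, 14, 7, 9, 13]
a[mid]=11>1: swap a[0],a[5]; hi=4 → [1, 5, 15, 10, 3, 11, 8, 4, 14, 7, 9, 13]
a[mid]=1=1: mid=1
a[mid]=5>1: swap a[1],a[4]; hi=3 → [1, 3, 15, 10, 5, 11, 8, 4, 14, 7, 9, 13]
a[mid]=3>1: swap a[1],a[3]; hi=2 → [1, 10, 15, 3, 5, 11, 8, 4, 14, 7, 9, 13]
a[mid]=10>1: swap a[1],a[2]; hi=1 → [1, 15, 10, 3, 5, 11, 8, 4, 14, 7, 9, 13]
a[mid]=15>1: swap a[1],a[1]; hi=0 → [1, 15, 10, 3, 5, 11, 8, 4, 14, 7, 9, 13]
end: lo=0, hi=0; a = [1, 15, 10, 3, 5, 11, 8, 4, 14, 7, 9, 13]

[1, 15, 10, 3, 5, 11, 8, 4, 14, 7, 9, 13]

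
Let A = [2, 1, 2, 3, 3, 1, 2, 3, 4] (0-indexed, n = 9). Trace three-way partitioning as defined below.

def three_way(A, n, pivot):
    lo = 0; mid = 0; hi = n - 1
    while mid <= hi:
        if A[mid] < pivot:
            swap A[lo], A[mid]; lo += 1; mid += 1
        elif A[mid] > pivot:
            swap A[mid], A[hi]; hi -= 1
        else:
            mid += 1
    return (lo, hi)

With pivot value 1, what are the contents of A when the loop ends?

[1, 1, 3, 3, 2, 2, 3, 4, 2]

lo=0 mid=0 hi=8
2>1: swap(0,8), hi=7 ⇒ [4, 1, 2, 3, 3, 1, 2, 3, 2]
4>1: swap(0,7), hi=6 ⇒ [3, 1, 2, 3, 3, 1, 2, 4, 2]
3>1: swap(0,6), hi=5 ⇒ [2, 1, 2, 3, 3, 1, 3, 4, 2]
2>1: swap(0,5), hi=4 ⇒ [1, 1, 2, 3, 3, 2, 3, 4, 2]
1=1: mid=1
1=1: mid=2
2>1: swap(2,4), hi=3 ⇒ [1, 1, 3, 3, 2, 2, 3, 4, 2]
3>1: swap(2,3), hi=2 ⇒ [1, 1, 3, 3, 2, 2, 3, 4, 2]
3>1: swap(2,2), hi=1 ⇒ [1, 1, 3, 3, 2, 2, 3, 4, 2]
done. lo=0 hi=1; A=[1, 1, 3, 3, 2, 2, 3, 4, 2]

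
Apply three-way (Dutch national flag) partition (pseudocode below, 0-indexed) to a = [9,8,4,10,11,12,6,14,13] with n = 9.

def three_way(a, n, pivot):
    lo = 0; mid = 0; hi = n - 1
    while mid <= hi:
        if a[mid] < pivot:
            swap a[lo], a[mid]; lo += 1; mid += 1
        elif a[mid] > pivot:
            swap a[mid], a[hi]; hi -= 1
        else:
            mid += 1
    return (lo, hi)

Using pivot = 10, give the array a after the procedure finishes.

[9,8,4,6,10,12,14,13,11]

lo=0 mid=0 hi=8
9<10: swap(0,0), lo=1 mid=1 ⇒ [9,8,4,10,11,12,6,14,13]
8<10: swap(1,1), lo=2 mid=2 ⇒ [9,8,4,10,11,12,6,14,13]
4<10: swap(2,2), lo=3 mid=3 ⇒ [9,8,4,10,11,12,6,14,13]
10=10: mid=4
11>10: swap(4,8), hi=7 ⇒ [9,8,4,10,13,12,6,14,11]
13>10: swap(4,7), hi=6 ⇒ [9,8,4,10,14,12,6,13,11]
14>10: swap(4,6), hi=5 ⇒ [9,8,4,10,6,12,14,13,11]
6<10: swap(3,4), lo=4 mid=5 ⇒ [9,8,4,6,10,12,14,13,11]
12>10: swap(5,5), hi=4 ⇒ [9,8,4,6,10,12,14,13,11]
done. lo=4 hi=4; a=[9,8,4,6,10,12,14,13,11]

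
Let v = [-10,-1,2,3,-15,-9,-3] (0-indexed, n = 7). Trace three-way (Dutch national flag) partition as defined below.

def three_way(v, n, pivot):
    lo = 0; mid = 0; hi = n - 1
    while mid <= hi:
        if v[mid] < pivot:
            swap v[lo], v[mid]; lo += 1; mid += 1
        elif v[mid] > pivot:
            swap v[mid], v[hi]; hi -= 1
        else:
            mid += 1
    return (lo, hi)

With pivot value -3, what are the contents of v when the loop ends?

[-10,-9,-15,-3,3,2,-1]

pivot = -3; lo=0, mid=0, hi=6
v[mid]=-10<-3: swap v[0],v[0]; lo=1,mid=1 → [-10,-1,2,3,-15,-9,-3]
v[mid]=-1>-3: swap v[1],v[6]; hi=5 → [-10,-3,2,3,-15,-9,-1]
v[mid]=-3=-3: mid=2
v[mid]=2>-3: swap v[2],v[5]; hi=4 → [-10,-3,-9,3,-15,2,-1]
v[mid]=-9<-3: swap v[1],v[2]; lo=2,mid=3 → [-10,-9,-3,3,-15,2,-1]
v[mid]=3>-3: swap v[3],v[4]; hi=3 → [-10,-9,-3,-15,3,2,-1]
v[mid]=-15<-3: swap v[2],v[3]; lo=3,mid=4 → [-10,-9,-15,-3,3,2,-1]
end: lo=3, hi=3; v = [-10,-9,-15,-3,3,2,-1]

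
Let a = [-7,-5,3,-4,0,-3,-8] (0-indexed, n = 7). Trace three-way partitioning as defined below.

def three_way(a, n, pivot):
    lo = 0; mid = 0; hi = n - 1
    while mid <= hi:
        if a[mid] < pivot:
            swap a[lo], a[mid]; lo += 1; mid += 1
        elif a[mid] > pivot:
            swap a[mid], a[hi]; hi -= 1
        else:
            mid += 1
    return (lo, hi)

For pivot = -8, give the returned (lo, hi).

pivot = -8; lo=0, mid=0, hi=6
a[mid]=-7>-8: swap a[0],a[6]; hi=5 → [-8,-5,3,-4,0,-3,-7]
a[mid]=-8=-8: mid=1
a[mid]=-5>-8: swap a[1],a[5]; hi=4 → [-8,-3,3,-4,0,-5,-7]
a[mid]=-3>-8: swap a[1],a[4]; hi=3 → [-8,0,3,-4,-3,-5,-7]
a[mid]=0>-8: swap a[1],a[3]; hi=2 → [-8,-4,3,0,-3,-5,-7]
a[mid]=-4>-8: swap a[1],a[2]; hi=1 → [-8,3,-4,0,-3,-5,-7]
a[mid]=3>-8: swap a[1],a[1]; hi=0 → [-8,3,-4,0,-3,-5,-7]
end: lo=0, hi=0; a = [-8,3,-4,0,-3,-5,-7]

(0, 0)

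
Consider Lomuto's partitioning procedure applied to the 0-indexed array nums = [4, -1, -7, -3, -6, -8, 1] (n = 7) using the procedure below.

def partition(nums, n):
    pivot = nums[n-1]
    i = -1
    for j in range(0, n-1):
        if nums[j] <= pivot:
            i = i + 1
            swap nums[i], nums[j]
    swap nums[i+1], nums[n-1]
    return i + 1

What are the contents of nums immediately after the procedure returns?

[-1, -7, -3, -6, -8, 1, 4]

pivot = nums[6] = 1; i = -1
j=0: nums[0]=4 > 1 → no swap
j=1: nums[1]=-1 ≤ 1 → i=0, swap nums[0],nums[1] → [-1, 4, -7, -3, -6, -8, 1]
j=2: nums[2]=-7 ≤ 1 → i=1, swap nums[1],nums[2] → [-1, -7, 4, -3, -6, -8, 1]
j=3: nums[3]=-3 ≤ 1 → i=2, swap nums[2],nums[3] → [-1, -7, -3, 4, -6, -8, 1]
j=4: nums[4]=-6 ≤ 1 → i=3, swap nums[3],nums[4] → [-1, -7, -3, -6, 4, -8, 1]
j=5: nums[5]=-8 ≤ 1 → i=4, swap nums[4],nums[5] → [-1, -7, -3, -6, -8, 4, 1]
final swap nums[5],nums[6] → [-1, -7, -3, -6, -8, 1, 4]; return 5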